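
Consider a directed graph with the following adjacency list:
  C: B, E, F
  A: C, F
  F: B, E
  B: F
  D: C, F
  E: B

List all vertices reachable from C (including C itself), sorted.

B, C, E, F

Start at C.
Its neighbours: B, E, F.
Nothing further is reachable.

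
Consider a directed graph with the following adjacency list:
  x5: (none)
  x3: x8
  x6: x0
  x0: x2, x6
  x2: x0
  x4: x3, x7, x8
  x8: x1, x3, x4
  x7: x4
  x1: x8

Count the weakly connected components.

From x0: component {x0, x2, x6}.
From x1: component {x1, x3, x4, x7, x8}.
From x5: component {x5}.
That's 3 components.

3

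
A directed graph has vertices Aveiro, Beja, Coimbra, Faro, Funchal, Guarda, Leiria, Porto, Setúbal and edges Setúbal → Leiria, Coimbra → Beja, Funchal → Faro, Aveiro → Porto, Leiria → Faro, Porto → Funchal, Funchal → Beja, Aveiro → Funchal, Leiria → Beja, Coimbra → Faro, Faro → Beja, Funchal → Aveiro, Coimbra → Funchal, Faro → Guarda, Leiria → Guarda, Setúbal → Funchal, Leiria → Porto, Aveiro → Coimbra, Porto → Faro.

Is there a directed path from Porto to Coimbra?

Yes

Explore from Porto.
Distance 1: reach Faro, Funchal.
Distance 2: reach Aveiro, Beja, Guarda.
Distance 3: reach Coimbra.
Found Coimbra.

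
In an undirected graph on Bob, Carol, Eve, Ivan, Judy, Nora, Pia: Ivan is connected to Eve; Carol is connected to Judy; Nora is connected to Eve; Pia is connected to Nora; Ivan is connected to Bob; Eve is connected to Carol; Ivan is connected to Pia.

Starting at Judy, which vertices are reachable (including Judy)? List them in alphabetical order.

Bob, Carol, Eve, Ivan, Judy, Nora, Pia

Start at Judy.
Its neighbours: Carol.
Then their neighbours: Eve.
Then next layer: Ivan, Nora.
Then next layer: Bob, Pia.
Every vertex is now reached.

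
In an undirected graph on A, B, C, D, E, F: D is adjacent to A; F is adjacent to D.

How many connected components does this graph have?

4

From A: component {A, D, F}.
From B: component {B}.
From C: component {C}.
From E: component {E}.
That's 4 components.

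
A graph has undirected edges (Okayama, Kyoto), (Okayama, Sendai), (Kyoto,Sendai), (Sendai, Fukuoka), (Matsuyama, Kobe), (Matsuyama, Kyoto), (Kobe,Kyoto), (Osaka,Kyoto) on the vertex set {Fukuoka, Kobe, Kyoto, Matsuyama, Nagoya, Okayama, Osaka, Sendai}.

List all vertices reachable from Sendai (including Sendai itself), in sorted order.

Fukuoka, Kobe, Kyoto, Matsuyama, Okayama, Osaka, Sendai

Start at Sendai.
Its neighbours: Fukuoka, Kyoto, Okayama.
Then their neighbours: Kobe, Matsuyama, Osaka.
Nothing further is reachable.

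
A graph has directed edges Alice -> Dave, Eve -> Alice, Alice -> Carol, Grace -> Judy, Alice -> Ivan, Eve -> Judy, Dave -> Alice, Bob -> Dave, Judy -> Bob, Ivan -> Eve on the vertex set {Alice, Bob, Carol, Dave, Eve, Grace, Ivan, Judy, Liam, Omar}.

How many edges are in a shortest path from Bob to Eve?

Distance 0: Bob.
Distance 1: Dave.
Distance 2: Alice.
Distance 3: Carol, Ivan.
Distance 4: Eve — contains Eve.

4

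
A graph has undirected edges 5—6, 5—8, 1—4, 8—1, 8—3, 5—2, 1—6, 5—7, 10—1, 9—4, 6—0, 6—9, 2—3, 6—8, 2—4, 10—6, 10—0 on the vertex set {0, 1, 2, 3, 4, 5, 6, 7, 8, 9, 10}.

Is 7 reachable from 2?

Explore from 2.
Distance 1: reach 3, 4, 5.
Distance 2: reach 1, 6, 7, 8, 9.
Found 7.

Yes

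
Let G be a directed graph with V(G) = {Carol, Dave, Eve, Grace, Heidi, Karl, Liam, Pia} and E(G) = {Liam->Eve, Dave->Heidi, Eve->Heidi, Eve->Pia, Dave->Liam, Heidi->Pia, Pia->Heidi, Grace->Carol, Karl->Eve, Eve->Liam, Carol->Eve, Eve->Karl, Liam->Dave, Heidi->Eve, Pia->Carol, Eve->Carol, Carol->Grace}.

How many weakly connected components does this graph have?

1

From Carol: component {Carol, Dave, Eve, Grace, Heidi, Karl, Liam, Pia}.
That's 1 component.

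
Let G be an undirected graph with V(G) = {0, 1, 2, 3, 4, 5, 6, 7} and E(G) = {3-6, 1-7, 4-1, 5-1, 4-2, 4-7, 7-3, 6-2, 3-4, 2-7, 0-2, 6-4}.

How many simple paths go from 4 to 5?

8

4–1–5
4–2–6–3–7–1–5
4–2–7–1–5
4–3–6–2–7–1–5
4–3–7–1–5
4–6–2–7–1–5
4–6–3–7–1–5
4–7–1–5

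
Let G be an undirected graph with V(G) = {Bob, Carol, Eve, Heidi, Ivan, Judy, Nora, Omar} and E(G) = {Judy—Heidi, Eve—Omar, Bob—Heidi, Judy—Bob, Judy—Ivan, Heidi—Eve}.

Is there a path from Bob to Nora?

Explore from Bob.
Distance 1: reach Heidi, Judy.
Distance 2: reach Eve, Ivan.
Distance 3: reach Omar.
The search is exhausted without reaching Nora; it lies in a different component.

No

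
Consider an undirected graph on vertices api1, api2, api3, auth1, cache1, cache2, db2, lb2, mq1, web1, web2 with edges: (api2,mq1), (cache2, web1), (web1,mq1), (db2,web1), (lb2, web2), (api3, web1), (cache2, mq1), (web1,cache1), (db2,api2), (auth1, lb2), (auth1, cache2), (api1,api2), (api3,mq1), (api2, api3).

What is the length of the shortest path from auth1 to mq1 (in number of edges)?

Distance 0: auth1.
Distance 1: cache2, lb2.
Distance 2: mq1, web1, web2 — contains mq1.

2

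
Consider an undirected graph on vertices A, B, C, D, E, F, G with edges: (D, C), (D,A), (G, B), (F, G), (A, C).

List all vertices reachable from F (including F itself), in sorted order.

Start at F.
Its neighbours: G.
Then their neighbours: B.
Nothing further is reachable.

B, F, G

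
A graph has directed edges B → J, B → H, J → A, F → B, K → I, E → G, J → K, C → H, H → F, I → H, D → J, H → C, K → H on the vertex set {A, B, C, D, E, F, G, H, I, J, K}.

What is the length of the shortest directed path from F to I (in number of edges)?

Distance 0: F.
Distance 1: B.
Distance 2: H, J.
Distance 3: A, C, K.
Distance 4: I — contains I.

4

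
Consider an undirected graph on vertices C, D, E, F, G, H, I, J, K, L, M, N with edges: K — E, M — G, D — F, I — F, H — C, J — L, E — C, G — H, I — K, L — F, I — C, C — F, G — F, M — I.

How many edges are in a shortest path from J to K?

4

Distance 0: J.
Distance 1: L.
Distance 2: F.
Distance 3: C, D, G, I.
Distance 4: E, H, K, M — contains K.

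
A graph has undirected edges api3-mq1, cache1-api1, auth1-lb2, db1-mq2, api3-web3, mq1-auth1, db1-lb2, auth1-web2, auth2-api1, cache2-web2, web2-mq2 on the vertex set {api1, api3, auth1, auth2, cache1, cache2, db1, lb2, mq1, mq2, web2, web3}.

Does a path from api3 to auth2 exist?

Explore from api3.
Distance 1: reach mq1, web3.
Distance 2: reach auth1.
Distance 3: reach lb2, web2.
Distance 4: reach cache2, db1, mq2.
The search is exhausted without reaching auth2; it lies in a different component.

No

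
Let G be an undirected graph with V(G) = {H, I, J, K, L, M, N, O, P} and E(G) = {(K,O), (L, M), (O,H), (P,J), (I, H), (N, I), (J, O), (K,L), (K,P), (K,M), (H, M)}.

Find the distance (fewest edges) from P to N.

5

Distance 0: P.
Distance 1: J, K.
Distance 2: L, M, O.
Distance 3: H.
Distance 4: I.
Distance 5: N — contains N.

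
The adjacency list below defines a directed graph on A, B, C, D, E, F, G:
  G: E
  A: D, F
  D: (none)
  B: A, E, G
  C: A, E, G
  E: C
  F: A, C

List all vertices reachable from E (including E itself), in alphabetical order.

A, C, D, E, F, G

Start at E.
Its neighbours: C.
Then their neighbours: A, G.
Then next layer: D, F.
Nothing further is reachable.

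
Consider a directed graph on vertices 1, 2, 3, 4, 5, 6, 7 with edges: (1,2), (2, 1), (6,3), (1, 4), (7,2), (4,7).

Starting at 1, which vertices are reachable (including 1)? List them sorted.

Start at 1.
Its neighbours: 2, 4.
Then their neighbours: 7.
Nothing further is reachable.

1, 2, 4, 7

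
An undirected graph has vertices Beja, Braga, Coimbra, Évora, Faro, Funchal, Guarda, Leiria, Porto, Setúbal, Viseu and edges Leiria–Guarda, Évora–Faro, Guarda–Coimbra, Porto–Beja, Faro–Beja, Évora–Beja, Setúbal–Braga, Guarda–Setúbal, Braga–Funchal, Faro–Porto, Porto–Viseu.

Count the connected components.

From Beja: component {Beja, Évora, Faro, Porto, Viseu}.
From Braga: component {Braga, Coimbra, Funchal, Guarda, Leiria, Setúbal}.
That's 2 components.

2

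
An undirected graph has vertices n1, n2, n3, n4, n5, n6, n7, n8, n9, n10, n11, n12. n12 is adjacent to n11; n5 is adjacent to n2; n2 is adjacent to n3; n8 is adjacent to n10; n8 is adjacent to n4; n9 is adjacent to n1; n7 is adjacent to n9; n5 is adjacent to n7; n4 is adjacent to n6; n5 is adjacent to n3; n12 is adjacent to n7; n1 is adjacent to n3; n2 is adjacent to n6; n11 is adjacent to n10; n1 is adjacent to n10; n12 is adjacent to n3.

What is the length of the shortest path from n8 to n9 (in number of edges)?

3

Distance 0: n8.
Distance 1: n4, n10.
Distance 2: n1, n6, n11.
Distance 3: n2, n3, n9, n12 — contains n9.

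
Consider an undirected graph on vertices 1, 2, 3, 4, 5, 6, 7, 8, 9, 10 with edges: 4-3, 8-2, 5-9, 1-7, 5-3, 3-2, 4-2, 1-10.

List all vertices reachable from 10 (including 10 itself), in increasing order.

1, 7, 10

Start at 10.
Its neighbours: 1.
Then their neighbours: 7.
Nothing further is reachable.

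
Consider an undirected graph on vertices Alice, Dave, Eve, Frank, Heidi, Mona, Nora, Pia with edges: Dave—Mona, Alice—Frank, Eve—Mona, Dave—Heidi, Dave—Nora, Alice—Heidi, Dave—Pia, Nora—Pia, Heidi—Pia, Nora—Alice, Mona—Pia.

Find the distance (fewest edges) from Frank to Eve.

5

Distance 0: Frank.
Distance 1: Alice.
Distance 2: Heidi, Nora.
Distance 3: Dave, Pia.
Distance 4: Mona.
Distance 5: Eve — contains Eve.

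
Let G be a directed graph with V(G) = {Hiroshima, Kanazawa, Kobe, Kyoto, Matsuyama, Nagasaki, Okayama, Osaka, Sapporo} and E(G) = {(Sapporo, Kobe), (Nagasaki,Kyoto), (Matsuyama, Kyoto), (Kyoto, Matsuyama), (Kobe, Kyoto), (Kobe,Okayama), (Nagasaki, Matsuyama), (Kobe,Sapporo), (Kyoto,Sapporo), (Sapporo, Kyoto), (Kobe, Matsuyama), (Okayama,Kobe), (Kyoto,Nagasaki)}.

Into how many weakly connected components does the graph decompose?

4

From Hiroshima: component {Hiroshima}.
From Kanazawa: component {Kanazawa}.
From Kobe: component {Kobe, Kyoto, Matsuyama, Nagasaki, Okayama, Sapporo}.
From Osaka: component {Osaka}.
That's 4 components.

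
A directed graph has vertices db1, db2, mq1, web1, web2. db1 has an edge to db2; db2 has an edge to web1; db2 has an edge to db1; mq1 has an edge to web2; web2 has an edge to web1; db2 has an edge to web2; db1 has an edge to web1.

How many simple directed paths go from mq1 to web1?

1

mq1→web2→web1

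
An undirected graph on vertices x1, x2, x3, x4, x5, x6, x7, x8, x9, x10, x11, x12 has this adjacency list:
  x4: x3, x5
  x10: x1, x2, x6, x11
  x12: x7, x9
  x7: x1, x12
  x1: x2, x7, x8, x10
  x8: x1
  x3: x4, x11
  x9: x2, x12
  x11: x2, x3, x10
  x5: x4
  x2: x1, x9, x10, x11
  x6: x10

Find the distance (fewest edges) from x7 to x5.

6

Distance 0: x7.
Distance 1: x1, x12.
Distance 2: x2, x8, x9, x10.
Distance 3: x6, x11.
Distance 4: x3.
Distance 5: x4.
Distance 6: x5 — contains x5.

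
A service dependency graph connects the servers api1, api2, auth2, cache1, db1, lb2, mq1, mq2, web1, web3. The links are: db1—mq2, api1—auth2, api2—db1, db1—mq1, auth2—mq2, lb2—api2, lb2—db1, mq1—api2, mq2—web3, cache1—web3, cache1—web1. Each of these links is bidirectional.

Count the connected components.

From api1: component {api1, api2, auth2, cache1, db1, lb2, mq1, mq2, web1, web3}.
That's 1 component.

1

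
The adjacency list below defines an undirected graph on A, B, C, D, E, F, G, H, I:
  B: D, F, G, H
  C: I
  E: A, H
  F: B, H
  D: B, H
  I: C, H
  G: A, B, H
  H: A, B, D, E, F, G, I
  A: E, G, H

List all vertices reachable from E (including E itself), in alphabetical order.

Start at E.
Its neighbours: A, H.
Then their neighbours: B, D, F, G, I.
Then next layer: C.
Every vertex is now reached.

A, B, C, D, E, F, G, H, I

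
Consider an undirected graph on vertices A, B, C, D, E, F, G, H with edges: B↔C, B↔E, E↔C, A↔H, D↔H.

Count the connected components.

4

From A: component {A, D, H}.
From B: component {B, C, E}.
From F: component {F}.
From G: component {G}.
That's 4 components.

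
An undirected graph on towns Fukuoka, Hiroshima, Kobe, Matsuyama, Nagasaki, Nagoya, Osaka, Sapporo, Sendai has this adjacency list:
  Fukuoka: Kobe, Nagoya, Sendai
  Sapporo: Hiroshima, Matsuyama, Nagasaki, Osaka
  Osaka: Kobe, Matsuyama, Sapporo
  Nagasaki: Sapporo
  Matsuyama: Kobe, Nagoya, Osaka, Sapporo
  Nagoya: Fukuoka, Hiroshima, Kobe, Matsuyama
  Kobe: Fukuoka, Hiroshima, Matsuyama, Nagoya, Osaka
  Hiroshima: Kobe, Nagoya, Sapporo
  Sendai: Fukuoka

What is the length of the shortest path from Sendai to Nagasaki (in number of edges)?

Distance 0: Sendai.
Distance 1: Fukuoka.
Distance 2: Kobe, Nagoya.
Distance 3: Hiroshima, Matsuyama, Osaka.
Distance 4: Sapporo.
Distance 5: Nagasaki — contains Nagasaki.

5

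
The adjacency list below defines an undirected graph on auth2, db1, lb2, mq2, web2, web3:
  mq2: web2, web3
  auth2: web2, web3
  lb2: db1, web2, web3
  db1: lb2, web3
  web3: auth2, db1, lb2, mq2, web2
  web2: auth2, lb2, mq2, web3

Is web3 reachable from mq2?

Yes

Explore from mq2.
Distance 1: reach web2, web3.
Found web3.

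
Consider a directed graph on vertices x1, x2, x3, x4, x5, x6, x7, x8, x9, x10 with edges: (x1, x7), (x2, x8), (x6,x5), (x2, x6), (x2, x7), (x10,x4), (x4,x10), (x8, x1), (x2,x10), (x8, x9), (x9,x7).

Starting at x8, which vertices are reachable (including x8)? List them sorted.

x1, x7, x8, x9

Start at x8.
Its neighbours: x1, x9.
Then their neighbours: x7.
Nothing further is reachable.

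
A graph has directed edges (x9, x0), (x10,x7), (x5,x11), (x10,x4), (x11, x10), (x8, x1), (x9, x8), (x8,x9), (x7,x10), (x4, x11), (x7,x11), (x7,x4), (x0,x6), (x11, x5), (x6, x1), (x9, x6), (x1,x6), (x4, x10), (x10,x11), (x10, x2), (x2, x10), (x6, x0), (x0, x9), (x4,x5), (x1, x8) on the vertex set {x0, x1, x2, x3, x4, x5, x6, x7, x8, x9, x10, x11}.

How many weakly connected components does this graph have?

From x0: component {x0, x1, x6, x8, x9}.
From x2: component {x2, x4, x5, x7, x10, x11}.
From x3: component {x3}.
That's 3 components.

3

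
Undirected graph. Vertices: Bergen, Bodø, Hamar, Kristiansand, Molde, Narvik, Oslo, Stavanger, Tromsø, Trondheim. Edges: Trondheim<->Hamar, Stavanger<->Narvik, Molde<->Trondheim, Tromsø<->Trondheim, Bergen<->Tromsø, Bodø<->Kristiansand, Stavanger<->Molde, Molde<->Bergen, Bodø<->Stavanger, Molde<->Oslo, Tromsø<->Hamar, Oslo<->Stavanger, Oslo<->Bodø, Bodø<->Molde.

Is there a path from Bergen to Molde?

Yes

Explore from Bergen.
Distance 1: reach Molde, Tromsø.
Found Molde.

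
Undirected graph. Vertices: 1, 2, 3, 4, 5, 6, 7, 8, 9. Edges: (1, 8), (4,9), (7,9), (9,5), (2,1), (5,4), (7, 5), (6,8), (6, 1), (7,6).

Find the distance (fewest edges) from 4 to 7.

Distance 0: 4.
Distance 1: 5, 9.
Distance 2: 7 — contains 7.

2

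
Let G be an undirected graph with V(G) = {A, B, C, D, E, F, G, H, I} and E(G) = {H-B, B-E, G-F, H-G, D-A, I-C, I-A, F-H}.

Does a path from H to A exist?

No

Explore from H.
Distance 1: reach B, F, G.
Distance 2: reach E.
The search is exhausted without reaching A; it lies in a different component.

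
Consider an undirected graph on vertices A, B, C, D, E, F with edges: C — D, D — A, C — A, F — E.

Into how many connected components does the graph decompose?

3

From A: component {A, C, D}.
From B: component {B}.
From E: component {E, F}.
That's 3 components.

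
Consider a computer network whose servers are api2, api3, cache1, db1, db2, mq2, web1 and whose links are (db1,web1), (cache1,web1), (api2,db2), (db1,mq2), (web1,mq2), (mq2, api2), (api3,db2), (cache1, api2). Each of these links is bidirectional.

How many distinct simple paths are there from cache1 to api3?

cache1–api2–db2–api3
cache1–web1–db1–mq2–api2–db2–api3
cache1–web1–mq2–api2–db2–api3

3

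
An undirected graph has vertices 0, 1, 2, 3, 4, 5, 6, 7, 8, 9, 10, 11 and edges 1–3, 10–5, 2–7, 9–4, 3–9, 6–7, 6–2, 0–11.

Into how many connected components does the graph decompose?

5

From 0: component {0, 11}.
From 1: component {1, 3, 4, 9}.
From 2: component {2, 6, 7}.
From 5: component {5, 10}.
From 8: component {8}.
That's 5 components.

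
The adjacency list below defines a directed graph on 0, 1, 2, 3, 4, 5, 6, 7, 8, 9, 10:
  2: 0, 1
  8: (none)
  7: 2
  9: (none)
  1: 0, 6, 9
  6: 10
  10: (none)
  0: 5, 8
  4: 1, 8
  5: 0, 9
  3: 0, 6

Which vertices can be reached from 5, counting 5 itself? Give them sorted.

0, 5, 8, 9

Start at 5.
Its neighbours: 0, 9.
Then their neighbours: 8.
Nothing further is reachable.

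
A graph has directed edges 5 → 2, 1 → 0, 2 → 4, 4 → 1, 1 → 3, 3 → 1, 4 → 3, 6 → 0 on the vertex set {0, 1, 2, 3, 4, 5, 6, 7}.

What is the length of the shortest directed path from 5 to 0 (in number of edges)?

4

Distance 0: 5.
Distance 1: 2.
Distance 2: 4.
Distance 3: 1, 3.
Distance 4: 0 — contains 0.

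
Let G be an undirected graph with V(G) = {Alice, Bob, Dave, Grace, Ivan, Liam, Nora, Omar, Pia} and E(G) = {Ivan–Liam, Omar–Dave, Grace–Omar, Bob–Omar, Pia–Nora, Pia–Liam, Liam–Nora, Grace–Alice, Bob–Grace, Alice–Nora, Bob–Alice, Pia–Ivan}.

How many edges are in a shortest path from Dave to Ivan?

6

Distance 0: Dave.
Distance 1: Omar.
Distance 2: Bob, Grace.
Distance 3: Alice.
Distance 4: Nora.
Distance 5: Liam, Pia.
Distance 6: Ivan — contains Ivan.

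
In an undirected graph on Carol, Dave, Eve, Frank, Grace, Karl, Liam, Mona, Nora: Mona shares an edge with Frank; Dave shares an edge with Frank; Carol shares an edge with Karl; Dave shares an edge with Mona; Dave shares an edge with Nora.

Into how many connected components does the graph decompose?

5

From Carol: component {Carol, Karl}.
From Dave: component {Dave, Frank, Mona, Nora}.
From Eve: component {Eve}.
From Grace: component {Grace}.
From Liam: component {Liam}.
That's 5 components.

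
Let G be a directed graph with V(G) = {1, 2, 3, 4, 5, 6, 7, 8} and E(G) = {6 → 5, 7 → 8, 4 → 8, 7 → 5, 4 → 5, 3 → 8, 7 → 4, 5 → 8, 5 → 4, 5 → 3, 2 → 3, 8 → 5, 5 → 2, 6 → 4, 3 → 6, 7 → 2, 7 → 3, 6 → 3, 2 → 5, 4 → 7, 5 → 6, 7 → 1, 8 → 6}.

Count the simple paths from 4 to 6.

30

4→5→2→3→6
4→5→2→3→8→6
4→5→3→6
4→5→3→8→6
4→5→6
4→5→8→6
4→7→2→3→6
4→7→2→3→8→5→6
... and 22 more.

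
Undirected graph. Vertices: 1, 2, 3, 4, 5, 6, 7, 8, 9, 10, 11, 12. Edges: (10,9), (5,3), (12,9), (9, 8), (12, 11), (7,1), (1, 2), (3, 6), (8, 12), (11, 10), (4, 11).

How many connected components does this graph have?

3

From 1: component {1, 2, 7}.
From 3: component {3, 5, 6}.
From 4: component {4, 8, 9, 10, 11, 12}.
That's 3 components.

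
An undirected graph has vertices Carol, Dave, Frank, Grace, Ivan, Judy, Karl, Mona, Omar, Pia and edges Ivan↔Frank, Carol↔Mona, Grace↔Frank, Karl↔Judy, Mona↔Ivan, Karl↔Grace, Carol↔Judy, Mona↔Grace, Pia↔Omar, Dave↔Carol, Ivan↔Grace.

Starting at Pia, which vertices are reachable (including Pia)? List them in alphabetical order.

Start at Pia.
Its neighbours: Omar.
Nothing further is reachable.

Omar, Pia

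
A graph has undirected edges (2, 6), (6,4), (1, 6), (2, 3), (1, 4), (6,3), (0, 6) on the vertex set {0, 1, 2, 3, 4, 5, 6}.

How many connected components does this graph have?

2

From 0: component {0, 1, 2, 3, 4, 6}.
From 5: component {5}.
That's 2 components.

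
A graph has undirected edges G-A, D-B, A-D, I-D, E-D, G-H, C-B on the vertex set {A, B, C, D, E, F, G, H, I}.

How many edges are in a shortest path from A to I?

Distance 0: A.
Distance 1: D, G.
Distance 2: B, E, H, I — contains I.

2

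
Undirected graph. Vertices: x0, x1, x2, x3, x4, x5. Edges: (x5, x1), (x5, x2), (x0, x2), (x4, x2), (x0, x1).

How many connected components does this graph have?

From x0: component {x0, x1, x2, x4, x5}.
From x3: component {x3}.
That's 2 components.

2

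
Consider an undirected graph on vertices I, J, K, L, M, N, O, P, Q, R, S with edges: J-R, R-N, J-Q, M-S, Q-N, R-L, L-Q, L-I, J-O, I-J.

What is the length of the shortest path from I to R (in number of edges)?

Distance 0: I.
Distance 1: J, L.
Distance 2: O, Q, R — contains R.

2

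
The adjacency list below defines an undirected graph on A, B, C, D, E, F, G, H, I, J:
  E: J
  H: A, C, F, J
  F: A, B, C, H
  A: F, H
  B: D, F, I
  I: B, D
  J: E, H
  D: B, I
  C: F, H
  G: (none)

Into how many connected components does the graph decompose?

2

From A: component {A, B, C, D, E, F, H, I, J}.
From G: component {G}.
That's 2 components.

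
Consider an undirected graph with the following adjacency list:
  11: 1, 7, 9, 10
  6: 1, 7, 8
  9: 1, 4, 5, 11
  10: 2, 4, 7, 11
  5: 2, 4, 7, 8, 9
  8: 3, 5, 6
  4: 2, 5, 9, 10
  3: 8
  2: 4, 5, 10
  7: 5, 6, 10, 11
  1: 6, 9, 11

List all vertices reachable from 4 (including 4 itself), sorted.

Start at 4.
Its neighbours: 2, 5, 9, 10.
Then their neighbours: 1, 7, 8, 11.
Then next layer: 3, 6.
Every vertex is now reached.

1, 2, 3, 4, 5, 6, 7, 8, 9, 10, 11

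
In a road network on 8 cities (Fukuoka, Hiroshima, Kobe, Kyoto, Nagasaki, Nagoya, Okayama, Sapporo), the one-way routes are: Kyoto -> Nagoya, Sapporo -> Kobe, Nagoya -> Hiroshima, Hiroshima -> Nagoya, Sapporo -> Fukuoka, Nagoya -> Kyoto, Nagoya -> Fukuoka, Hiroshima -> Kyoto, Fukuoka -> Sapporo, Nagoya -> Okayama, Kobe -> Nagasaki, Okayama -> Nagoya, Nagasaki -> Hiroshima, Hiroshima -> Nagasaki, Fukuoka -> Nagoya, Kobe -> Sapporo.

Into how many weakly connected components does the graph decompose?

From Fukuoka: component {Fukuoka, Hiroshima, Kobe, Kyoto, Nagasaki, Nagoya, Okayama, Sapporo}.
That's 1 component.

1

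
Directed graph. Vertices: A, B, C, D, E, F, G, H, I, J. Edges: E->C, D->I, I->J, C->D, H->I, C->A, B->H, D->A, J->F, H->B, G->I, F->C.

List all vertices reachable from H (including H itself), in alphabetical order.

Start at H.
Its neighbours: B, I.
Then their neighbours: J.
Then next layer: F.
Then next layer: C.
Then next layer: A, D.
Nothing further is reachable.

A, B, C, D, F, H, I, J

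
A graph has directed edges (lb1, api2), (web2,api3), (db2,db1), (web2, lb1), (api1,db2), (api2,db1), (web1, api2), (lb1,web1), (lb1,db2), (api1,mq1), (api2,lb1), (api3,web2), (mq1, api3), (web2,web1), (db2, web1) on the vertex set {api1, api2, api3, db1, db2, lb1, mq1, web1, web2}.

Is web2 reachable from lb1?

No

Explore from lb1.
Distance 1: reach api2, db2, web1.
Distance 2: reach db1.
The search from lb1 is exhausted; no directed path reaches web2.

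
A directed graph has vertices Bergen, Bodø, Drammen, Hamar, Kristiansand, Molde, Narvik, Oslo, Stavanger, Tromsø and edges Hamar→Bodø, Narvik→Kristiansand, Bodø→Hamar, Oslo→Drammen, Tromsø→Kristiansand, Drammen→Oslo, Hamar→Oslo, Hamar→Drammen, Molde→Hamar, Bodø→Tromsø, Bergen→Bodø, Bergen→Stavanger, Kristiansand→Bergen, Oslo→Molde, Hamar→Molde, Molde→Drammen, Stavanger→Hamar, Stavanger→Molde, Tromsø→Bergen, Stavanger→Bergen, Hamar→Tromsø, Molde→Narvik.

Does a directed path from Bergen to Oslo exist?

Explore from Bergen.
Distance 1: reach Bodø, Stavanger.
Distance 2: reach Hamar, Molde, Tromsø.
Distance 3: reach Drammen, Kristiansand, Narvik, Oslo.
Found Oslo.

Yes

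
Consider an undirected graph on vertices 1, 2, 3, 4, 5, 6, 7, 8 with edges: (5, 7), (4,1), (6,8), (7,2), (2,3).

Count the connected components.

From 1: component {1, 4}.
From 2: component {2, 3, 5, 7}.
From 6: component {6, 8}.
That's 3 components.

3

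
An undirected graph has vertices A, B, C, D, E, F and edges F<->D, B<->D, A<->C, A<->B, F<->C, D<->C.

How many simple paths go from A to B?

3

A–B
A–C–D–B
A–C–F–D–B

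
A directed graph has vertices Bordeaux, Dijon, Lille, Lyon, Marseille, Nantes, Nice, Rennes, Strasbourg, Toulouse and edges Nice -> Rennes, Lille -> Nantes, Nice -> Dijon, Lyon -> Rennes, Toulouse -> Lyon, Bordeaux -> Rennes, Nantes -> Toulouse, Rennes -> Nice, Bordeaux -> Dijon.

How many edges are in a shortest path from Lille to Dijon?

Distance 0: Lille.
Distance 1: Nantes.
Distance 2: Toulouse.
Distance 3: Lyon.
Distance 4: Rennes.
Distance 5: Nice.
Distance 6: Dijon — contains Dijon.

6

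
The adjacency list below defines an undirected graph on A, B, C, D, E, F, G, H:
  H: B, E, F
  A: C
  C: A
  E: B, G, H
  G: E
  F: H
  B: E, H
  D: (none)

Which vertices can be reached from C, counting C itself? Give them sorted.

Start at C.
Its neighbours: A.
Nothing further is reachable.

A, C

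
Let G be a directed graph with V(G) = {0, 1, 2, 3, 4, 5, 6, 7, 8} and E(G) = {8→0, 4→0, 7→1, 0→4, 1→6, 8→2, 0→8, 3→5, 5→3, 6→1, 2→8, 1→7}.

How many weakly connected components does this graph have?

3

From 0: component {0, 2, 4, 8}.
From 1: component {1, 6, 7}.
From 3: component {3, 5}.
That's 3 components.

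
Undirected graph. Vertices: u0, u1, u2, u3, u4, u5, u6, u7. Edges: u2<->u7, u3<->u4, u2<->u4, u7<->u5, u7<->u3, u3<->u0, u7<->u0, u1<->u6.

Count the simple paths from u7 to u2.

u7–u0–u3–u4–u2
u7–u2
u7–u3–u4–u2

3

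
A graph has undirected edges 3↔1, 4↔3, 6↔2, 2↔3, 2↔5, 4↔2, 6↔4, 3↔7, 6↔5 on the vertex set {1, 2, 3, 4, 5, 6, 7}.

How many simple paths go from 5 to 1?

5–2–3–1
5–2–4–3–1
5–2–6–4–3–1
5–6–2–3–1
5–6–2–4–3–1
5–6–4–2–3–1
5–6–4–3–1

7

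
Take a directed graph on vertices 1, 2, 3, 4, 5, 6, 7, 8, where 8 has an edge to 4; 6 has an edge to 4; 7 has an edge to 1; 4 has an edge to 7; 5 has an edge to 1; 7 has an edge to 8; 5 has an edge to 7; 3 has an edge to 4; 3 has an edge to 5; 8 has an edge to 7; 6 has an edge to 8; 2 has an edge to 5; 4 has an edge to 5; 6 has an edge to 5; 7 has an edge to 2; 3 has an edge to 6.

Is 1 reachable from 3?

Explore from 3.
Distance 1: reach 4, 5, 6.
Distance 2: reach 1, 7, 8.
Found 1.

Yes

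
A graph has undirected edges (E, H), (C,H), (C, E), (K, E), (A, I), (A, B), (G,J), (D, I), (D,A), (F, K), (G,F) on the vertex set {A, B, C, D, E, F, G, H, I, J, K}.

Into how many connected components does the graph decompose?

From A: component {A, B, D, I}.
From C: component {C, E, F, G, H, J, K}.
That's 2 components.

2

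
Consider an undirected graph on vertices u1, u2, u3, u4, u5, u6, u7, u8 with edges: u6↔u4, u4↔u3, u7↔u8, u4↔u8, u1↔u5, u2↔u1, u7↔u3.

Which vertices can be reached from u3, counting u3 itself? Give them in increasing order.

Start at u3.
Its neighbours: u4, u7.
Then their neighbours: u6, u8.
Nothing further is reachable.

u3, u4, u6, u7, u8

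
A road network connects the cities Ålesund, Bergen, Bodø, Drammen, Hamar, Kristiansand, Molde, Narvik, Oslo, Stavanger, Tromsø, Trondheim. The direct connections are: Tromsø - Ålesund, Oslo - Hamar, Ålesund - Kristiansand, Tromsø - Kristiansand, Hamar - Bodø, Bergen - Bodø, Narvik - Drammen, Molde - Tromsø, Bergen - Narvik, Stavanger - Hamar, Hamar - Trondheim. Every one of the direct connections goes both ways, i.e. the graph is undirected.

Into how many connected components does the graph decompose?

From Ålesund: component {Ålesund, Kristiansand, Molde, Tromsø}.
From Bergen: component {Bergen, Bodø, Drammen, Hamar, Narvik, Oslo, Stavanger, Trondheim}.
That's 2 components.

2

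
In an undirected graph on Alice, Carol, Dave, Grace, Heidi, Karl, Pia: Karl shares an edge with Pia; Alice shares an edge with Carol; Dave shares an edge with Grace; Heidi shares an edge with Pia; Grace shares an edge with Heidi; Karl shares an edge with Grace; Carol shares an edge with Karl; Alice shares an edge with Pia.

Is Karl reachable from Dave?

Yes

Explore from Dave.
Distance 1: reach Grace.
Distance 2: reach Heidi, Karl.
Found Karl.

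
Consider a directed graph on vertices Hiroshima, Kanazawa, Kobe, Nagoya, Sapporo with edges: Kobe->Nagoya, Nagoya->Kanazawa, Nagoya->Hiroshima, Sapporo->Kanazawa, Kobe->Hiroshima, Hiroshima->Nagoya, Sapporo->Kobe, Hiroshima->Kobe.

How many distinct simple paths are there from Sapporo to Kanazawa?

3

Sapporo→Kanazawa
Sapporo→Kobe→Hiroshima→Nagoya→Kanazawa
Sapporo→Kobe→Nagoya→Kanazawa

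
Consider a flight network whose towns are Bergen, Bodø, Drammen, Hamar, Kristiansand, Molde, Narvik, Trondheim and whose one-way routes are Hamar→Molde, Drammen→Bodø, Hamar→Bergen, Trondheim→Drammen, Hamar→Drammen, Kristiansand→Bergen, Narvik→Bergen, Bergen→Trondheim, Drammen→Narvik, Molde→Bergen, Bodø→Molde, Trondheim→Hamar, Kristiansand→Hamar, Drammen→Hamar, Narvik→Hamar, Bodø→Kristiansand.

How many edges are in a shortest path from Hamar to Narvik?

2

Distance 0: Hamar.
Distance 1: Bergen, Drammen, Molde.
Distance 2: Bodø, Narvik, Trondheim — contains Narvik.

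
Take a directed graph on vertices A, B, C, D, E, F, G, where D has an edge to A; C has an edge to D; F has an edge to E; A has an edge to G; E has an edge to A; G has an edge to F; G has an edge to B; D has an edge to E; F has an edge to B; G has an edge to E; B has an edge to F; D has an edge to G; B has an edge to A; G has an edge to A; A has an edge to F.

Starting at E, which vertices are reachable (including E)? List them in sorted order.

Start at E.
Its neighbours: A.
Then their neighbours: F, G.
Then next layer: B.
Nothing further is reachable.

A, B, E, F, G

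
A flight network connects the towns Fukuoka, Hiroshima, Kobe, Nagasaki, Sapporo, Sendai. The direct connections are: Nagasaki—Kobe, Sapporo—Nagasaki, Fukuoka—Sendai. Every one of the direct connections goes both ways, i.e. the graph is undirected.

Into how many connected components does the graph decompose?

From Fukuoka: component {Fukuoka, Sendai}.
From Hiroshima: component {Hiroshima}.
From Kobe: component {Kobe, Nagasaki, Sapporo}.
That's 3 components.

3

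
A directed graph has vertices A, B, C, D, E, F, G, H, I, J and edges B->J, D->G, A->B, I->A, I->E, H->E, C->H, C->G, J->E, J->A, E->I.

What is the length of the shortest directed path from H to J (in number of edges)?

Distance 0: H.
Distance 1: E.
Distance 2: I.
Distance 3: A.
Distance 4: B.
Distance 5: J — contains J.

5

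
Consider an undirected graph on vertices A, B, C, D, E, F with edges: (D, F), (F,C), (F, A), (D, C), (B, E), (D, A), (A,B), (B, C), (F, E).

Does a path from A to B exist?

Yes

Explore from A.
Distance 1: reach B, D, F.
Found B.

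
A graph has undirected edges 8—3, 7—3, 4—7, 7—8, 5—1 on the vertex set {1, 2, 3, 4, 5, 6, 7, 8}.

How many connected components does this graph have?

From 1: component {1, 5}.
From 2: component {2}.
From 3: component {3, 4, 7, 8}.
From 6: component {6}.
That's 4 components.

4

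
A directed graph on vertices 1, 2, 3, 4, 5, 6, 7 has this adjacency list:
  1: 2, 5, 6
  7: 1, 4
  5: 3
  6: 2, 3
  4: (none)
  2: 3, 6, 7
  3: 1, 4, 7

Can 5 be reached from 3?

Explore from 3.
Distance 1: reach 1, 4, 7.
Distance 2: reach 2, 5, 6.
Found 5.

Yes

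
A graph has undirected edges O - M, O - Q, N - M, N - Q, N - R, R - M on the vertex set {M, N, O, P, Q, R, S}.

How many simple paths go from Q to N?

3

Q–N
Q–O–M–N
Q–O–M–R–N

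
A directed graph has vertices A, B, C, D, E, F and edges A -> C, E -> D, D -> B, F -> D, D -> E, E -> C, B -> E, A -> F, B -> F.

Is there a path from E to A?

Explore from E.
Distance 1: reach C, D.
Distance 2: reach B.
Distance 3: reach F.
The search from E is exhausted; no directed path reaches A.

No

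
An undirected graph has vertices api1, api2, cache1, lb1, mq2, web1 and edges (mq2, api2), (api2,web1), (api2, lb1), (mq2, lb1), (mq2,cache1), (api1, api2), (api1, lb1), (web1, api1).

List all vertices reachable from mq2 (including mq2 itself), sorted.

Start at mq2.
Its neighbours: api2, cache1, lb1.
Then their neighbours: api1, web1.
Every vertex is now reached.

api1, api2, cache1, lb1, mq2, web1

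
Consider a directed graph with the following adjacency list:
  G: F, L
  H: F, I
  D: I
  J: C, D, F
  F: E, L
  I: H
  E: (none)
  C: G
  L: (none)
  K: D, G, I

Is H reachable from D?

Explore from D.
Distance 1: reach I.
Distance 2: reach H.
Found H.

Yes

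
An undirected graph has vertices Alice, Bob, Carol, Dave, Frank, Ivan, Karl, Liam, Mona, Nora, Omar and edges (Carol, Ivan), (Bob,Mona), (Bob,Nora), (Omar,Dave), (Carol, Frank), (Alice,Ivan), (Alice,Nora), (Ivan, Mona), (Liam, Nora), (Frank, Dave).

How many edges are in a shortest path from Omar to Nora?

6

Distance 0: Omar.
Distance 1: Dave.
Distance 2: Frank.
Distance 3: Carol.
Distance 4: Ivan.
Distance 5: Alice, Mona.
Distance 6: Bob, Nora — contains Nora.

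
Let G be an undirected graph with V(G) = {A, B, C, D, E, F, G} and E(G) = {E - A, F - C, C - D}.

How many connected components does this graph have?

From A: component {A, E}.
From B: component {B}.
From C: component {C, D, F}.
From G: component {G}.
That's 4 components.

4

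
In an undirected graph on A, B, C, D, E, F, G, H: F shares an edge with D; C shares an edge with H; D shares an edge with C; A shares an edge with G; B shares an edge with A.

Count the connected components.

From A: component {A, B, G}.
From C: component {C, D, F, H}.
From E: component {E}.
That's 3 components.

3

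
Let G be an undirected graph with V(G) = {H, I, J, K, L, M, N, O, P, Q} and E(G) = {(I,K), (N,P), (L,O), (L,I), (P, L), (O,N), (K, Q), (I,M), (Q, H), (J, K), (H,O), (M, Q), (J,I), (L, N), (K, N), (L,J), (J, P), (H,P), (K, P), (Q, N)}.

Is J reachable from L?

Yes

Explore from L.
Distance 1: reach I, J, N, O, P.
Found J.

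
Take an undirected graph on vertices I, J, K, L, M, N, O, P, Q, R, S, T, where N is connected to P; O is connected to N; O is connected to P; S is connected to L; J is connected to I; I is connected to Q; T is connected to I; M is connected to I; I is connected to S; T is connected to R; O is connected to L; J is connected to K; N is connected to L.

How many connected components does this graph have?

1

From I: component {I, J, K, L, M, N, O, P, Q, R, S, T}.
That's 1 component.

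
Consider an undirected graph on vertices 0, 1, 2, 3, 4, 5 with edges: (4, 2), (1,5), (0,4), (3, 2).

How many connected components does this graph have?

2

From 0: component {0, 2, 3, 4}.
From 1: component {1, 5}.
That's 2 components.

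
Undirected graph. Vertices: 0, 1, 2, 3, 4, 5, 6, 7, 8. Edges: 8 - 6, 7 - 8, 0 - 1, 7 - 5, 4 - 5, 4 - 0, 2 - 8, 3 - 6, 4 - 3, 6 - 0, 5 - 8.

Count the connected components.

From 0: component {0, 1, 2, 3, 4, 5, 6, 7, 8}.
That's 1 component.

1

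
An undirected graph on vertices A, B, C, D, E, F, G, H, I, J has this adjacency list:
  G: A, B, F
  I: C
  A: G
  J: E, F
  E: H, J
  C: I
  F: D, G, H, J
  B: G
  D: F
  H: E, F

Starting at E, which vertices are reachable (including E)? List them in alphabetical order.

A, B, D, E, F, G, H, J

Start at E.
Its neighbours: H, J.
Then their neighbours: F.
Then next layer: D, G.
Then next layer: A, B.
Nothing further is reachable.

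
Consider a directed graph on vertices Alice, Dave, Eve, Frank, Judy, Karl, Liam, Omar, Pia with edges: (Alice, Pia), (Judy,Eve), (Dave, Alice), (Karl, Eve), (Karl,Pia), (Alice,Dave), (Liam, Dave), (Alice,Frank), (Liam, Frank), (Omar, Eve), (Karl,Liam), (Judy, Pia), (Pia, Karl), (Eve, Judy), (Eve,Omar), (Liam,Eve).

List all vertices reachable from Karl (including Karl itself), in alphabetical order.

Start at Karl.
Its neighbours: Eve, Liam, Pia.
Then their neighbours: Dave, Frank, Judy, Omar.
Then next layer: Alice.
Every vertex is now reached.

Alice, Dave, Eve, Frank, Judy, Karl, Liam, Omar, Pia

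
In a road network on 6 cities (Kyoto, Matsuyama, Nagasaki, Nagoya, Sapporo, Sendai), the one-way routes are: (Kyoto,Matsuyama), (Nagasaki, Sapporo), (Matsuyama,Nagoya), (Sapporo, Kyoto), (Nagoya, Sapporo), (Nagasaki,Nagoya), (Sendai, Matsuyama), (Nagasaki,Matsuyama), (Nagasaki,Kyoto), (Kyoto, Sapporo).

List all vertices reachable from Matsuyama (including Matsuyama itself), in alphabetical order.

Start at Matsuyama.
Its neighbours: Nagoya.
Then their neighbours: Sapporo.
Then next layer: Kyoto.
Nothing further is reachable.

Kyoto, Matsuyama, Nagoya, Sapporo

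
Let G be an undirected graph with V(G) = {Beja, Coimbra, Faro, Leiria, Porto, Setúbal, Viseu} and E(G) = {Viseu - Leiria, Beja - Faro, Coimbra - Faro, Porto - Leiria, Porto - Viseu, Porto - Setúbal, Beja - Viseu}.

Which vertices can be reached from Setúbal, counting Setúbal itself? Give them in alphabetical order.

Beja, Coimbra, Faro, Leiria, Porto, Setúbal, Viseu

Start at Setúbal.
Its neighbours: Porto.
Then their neighbours: Leiria, Viseu.
Then next layer: Beja.
Then next layer: Faro.
Then next layer: Coimbra.
Every vertex is now reached.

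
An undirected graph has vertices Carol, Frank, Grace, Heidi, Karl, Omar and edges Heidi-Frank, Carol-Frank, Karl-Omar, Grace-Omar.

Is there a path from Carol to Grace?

No

Explore from Carol.
Distance 1: reach Frank.
Distance 2: reach Heidi.
The search is exhausted without reaching Grace; it lies in a different component.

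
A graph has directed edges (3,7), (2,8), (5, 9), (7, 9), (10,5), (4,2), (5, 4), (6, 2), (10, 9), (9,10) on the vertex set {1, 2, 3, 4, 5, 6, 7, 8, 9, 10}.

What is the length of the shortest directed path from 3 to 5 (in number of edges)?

Distance 0: 3.
Distance 1: 7.
Distance 2: 9.
Distance 3: 10.
Distance 4: 5 — contains 5.

4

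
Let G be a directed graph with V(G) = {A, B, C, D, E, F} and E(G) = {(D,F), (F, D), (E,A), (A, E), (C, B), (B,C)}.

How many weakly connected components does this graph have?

From A: component {A, E}.
From B: component {B, C}.
From D: component {D, F}.
That's 3 components.

3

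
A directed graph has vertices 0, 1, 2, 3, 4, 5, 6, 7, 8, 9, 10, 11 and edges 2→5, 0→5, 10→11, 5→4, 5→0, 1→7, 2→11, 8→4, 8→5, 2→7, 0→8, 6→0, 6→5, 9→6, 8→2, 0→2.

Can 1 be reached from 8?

No

Explore from 8.
Distance 1: reach 2, 4, 5.
Distance 2: reach 0, 7, 11.
The search from 8 is exhausted; no directed path reaches 1.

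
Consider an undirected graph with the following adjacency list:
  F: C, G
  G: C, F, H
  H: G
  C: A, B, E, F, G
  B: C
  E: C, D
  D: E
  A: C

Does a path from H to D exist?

Yes

Explore from H.
Distance 1: reach G.
Distance 2: reach C, F.
Distance 3: reach A, B, E.
Distance 4: reach D.
Found D.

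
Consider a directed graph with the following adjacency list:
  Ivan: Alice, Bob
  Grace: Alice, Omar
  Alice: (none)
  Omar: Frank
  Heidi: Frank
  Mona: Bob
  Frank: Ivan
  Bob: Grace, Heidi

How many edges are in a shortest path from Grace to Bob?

4

Distance 0: Grace.
Distance 1: Alice, Omar.
Distance 2: Frank.
Distance 3: Ivan.
Distance 4: Bob — contains Bob.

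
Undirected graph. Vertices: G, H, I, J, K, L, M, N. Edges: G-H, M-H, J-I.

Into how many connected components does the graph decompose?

From G: component {G, H, M}.
From I: component {I, J}.
From K: component {K}.
From L: component {L}.
From N: component {N}.
That's 5 components.

5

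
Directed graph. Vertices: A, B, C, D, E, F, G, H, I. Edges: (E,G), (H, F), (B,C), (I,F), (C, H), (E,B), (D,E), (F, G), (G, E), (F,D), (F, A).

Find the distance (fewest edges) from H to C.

Distance 0: H.
Distance 1: F.
Distance 2: A, D, G.
Distance 3: E.
Distance 4: B.
Distance 5: C — contains C.

5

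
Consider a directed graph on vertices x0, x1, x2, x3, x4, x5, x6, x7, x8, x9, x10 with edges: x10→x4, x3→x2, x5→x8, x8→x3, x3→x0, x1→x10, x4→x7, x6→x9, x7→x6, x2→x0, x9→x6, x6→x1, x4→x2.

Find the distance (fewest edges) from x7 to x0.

Distance 0: x7.
Distance 1: x6.
Distance 2: x1, x9.
Distance 3: x10.
Distance 4: x4.
Distance 5: x2.
Distance 6: x0 — contains x0.

6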